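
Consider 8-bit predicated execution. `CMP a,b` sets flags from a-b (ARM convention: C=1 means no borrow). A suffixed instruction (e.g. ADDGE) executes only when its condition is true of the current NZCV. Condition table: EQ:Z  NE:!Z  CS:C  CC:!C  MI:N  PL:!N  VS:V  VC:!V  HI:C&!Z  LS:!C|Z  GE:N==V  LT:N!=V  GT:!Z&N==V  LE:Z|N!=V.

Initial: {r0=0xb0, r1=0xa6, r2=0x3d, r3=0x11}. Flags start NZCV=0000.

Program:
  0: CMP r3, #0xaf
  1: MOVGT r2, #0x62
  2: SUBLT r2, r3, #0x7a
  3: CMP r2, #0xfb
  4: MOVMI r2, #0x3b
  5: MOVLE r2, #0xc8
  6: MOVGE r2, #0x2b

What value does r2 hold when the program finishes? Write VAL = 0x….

0: ✓ CMP  NZCV=0000
1: ✓ MOVGT  r2←0x62
2: · SUBLT
3: ✓ CMP  NZCV=0000
4: · MOVMI
5: · MOVLE
6: ✓ MOVGE  r2←0x2b

VAL = 0x2b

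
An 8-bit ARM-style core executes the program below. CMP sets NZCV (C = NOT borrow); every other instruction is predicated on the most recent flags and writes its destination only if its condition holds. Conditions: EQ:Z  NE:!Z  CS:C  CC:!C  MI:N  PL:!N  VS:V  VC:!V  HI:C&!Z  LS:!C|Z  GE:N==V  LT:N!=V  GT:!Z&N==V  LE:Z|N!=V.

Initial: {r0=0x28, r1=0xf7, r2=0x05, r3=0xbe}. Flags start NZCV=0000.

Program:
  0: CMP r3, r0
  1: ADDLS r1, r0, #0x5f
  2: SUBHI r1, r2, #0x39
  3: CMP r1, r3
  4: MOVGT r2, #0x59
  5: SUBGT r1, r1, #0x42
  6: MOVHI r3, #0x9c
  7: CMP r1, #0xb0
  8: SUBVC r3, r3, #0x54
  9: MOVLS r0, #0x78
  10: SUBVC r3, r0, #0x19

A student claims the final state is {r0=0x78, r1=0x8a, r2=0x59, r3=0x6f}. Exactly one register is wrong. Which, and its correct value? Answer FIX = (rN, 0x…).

0: ✓ CMP  NZCV=1010
1: · ADDLS
2: ✓ SUBHI  r1←0xcc
3: ✓ CMP  NZCV=0010
4: ✓ MOVGT  r2←0x59
5: ✓ SUBGT  r1←0x8a
6: ✓ MOVHI  r3←0x9c
7: ✓ CMP  NZCV=1000
8: ✓ SUBVC  r3←0x48
9: ✓ MOVLS  r0←0x78
10: ✓ SUBVC  r3←0x5f

FIX = (r3, 0x5f)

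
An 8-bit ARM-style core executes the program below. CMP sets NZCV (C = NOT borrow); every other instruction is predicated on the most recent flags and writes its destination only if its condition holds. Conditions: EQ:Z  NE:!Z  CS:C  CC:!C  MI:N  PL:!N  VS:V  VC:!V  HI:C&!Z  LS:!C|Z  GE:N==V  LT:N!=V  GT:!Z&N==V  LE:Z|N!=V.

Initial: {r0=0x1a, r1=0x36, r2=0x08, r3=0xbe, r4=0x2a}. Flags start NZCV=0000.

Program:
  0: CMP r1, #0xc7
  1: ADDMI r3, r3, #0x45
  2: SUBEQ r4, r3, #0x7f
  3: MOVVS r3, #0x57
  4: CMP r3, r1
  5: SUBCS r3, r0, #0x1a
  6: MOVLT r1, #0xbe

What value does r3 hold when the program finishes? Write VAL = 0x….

0: ✓ CMP  NZCV=0000
1: · ADDMI
2: · SUBEQ
3: · MOVVS
4: ✓ CMP  NZCV=1010
5: ✓ SUBCS  r3←0x00
6: ✓ MOVLT  r1←0xbe

VAL = 0x00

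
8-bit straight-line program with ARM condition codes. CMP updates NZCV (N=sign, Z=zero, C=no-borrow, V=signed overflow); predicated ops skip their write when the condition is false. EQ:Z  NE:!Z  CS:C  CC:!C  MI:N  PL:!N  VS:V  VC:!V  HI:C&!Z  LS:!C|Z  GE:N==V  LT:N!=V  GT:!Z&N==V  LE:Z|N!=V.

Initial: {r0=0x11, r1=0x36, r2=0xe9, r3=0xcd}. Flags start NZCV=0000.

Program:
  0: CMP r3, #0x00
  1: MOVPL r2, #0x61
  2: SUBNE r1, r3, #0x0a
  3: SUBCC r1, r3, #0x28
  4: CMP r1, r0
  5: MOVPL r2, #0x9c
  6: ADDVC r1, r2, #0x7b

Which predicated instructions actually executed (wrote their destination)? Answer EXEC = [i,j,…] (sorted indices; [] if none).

0: ✓ CMP  NZCV=1010
1: · MOVPL
2: ✓ SUBNE  r1←0xc3
3: · SUBCC
4: ✓ CMP  NZCV=1010
5: · MOVPL
6: ✓ ADDVC  r1←0x64

EXEC = [2,6]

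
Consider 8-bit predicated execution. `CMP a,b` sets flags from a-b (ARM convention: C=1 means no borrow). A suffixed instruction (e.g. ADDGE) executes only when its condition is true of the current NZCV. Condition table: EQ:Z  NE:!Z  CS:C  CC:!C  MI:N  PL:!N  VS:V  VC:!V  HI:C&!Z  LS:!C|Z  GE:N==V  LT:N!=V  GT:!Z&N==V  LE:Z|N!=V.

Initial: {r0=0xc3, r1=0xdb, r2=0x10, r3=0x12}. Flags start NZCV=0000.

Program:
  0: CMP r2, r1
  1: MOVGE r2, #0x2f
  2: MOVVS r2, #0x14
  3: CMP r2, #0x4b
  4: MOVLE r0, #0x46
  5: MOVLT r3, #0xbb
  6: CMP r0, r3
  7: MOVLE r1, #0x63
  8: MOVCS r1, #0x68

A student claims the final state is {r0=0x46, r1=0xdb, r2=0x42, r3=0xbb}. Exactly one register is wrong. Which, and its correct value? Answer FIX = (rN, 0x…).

0: ✓ CMP  NZCV=0000
1: ✓ MOVGE  r2←0x2f
2: · MOVVS
3: ✓ CMP  NZCV=1000
4: ✓ MOVLE  r0←0x46
5: ✓ MOVLT  r3←0xbb
6: ✓ CMP  NZCV=1001
7: · MOVLE
8: · MOVCS

FIX = (r2, 0x2f)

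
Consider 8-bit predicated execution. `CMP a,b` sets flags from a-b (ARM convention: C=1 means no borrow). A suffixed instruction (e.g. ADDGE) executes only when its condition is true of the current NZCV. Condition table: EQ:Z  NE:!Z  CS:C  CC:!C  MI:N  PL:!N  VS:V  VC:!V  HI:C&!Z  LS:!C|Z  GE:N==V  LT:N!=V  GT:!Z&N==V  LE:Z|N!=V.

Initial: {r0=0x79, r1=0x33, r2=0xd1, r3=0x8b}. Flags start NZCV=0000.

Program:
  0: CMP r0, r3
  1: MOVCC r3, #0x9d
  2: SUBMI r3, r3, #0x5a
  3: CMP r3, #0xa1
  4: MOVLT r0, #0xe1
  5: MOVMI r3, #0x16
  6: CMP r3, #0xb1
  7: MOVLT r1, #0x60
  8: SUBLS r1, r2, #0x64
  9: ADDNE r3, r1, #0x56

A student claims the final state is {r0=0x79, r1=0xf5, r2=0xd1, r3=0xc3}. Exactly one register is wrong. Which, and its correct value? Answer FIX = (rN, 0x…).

FIX = (r1, 0x6d)

[0] flags=1001 → (cmp)
[1] flags=1001 CC?T → r3=0x9d
[2] flags=1001 MI?T → r3=0x43
[3] flags=1001 → (cmp)
[4] flags=1001 LT?F → skip
[5] flags=1001 MI?T → r3=0x16
[6] flags=0000 → (cmp)
[7] flags=0000 LT?F → skip
[8] flags=0000 LS?T → r1=0x6d
[9] flags=0000 NE?T → r3=0xc3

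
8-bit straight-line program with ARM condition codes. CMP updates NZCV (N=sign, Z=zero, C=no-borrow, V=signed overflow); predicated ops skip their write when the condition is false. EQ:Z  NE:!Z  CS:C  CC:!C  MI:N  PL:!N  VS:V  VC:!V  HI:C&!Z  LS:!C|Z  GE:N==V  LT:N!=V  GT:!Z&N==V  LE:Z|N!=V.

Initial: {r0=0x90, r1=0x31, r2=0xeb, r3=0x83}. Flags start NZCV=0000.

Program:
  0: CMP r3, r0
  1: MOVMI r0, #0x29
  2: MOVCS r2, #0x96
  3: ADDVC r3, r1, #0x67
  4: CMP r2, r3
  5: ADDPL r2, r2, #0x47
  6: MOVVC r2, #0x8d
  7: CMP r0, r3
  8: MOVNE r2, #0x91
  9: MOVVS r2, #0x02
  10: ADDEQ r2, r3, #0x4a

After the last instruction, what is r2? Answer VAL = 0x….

0: ✓ CMP  NZCV=1000
1: ✓ MOVMI  r0←0x29
2: · MOVCS
3: ✓ ADDVC  r3←0x98
4: ✓ CMP  NZCV=0010
5: ✓ ADDPL  r2←0x32
6: ✓ MOVVC  r2←0x8d
7: ✓ CMP  NZCV=1001
8: ✓ MOVNE  r2←0x91
9: ✓ MOVVS  r2←0x02
10: · ADDEQ

VAL = 0x02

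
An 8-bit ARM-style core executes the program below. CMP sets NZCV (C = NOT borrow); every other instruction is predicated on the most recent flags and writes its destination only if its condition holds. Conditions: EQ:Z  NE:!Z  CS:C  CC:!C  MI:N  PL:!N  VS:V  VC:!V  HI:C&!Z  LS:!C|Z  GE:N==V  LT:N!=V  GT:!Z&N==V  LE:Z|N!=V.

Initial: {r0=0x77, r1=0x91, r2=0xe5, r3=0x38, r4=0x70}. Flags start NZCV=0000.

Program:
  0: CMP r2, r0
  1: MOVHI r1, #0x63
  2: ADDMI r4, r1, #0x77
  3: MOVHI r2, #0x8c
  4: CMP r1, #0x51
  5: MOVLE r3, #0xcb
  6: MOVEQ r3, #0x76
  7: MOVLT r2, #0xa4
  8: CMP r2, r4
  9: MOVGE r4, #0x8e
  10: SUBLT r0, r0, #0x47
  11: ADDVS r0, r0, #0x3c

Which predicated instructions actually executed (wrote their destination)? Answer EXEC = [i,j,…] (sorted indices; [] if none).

[0] flags=0011 → (cmp)
[1] flags=0011 HI?T → r1=0x63
[2] flags=0011 MI?F → skip
[3] flags=0011 HI?T → r2=0x8c
[4] flags=0010 → (cmp)
[5] flags=0010 LE?F → skip
[6] flags=0010 EQ?F → skip
[7] flags=0010 LT?F → skip
[8] flags=0011 → (cmp)
[9] flags=0011 GE?F → skip
[10] flags=0011 LT?T → r0=0x30
[11] flags=0011 VS?T → r0=0x6c

EXEC = [1,3,10,11]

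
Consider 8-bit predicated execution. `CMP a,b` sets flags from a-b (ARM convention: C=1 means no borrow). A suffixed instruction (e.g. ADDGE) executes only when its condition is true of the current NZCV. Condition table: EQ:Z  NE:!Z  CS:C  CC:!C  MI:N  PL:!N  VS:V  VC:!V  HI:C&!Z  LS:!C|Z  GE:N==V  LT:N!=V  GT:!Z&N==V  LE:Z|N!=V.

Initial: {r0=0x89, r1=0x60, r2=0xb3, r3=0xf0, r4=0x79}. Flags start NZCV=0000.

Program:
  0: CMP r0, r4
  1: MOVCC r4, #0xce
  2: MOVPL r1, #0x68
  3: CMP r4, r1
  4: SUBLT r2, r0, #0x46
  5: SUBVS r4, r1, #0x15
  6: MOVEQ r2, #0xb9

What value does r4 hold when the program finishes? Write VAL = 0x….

VAL = 0x79

[0] flags=0011 → (cmp)
[1] flags=0011 CC?F → skip
[2] flags=0011 PL?T → r1=0x68
[3] flags=0010 → (cmp)
[4] flags=0010 LT?F → skip
[5] flags=0010 VS?F → skip
[6] flags=0010 EQ?F → skip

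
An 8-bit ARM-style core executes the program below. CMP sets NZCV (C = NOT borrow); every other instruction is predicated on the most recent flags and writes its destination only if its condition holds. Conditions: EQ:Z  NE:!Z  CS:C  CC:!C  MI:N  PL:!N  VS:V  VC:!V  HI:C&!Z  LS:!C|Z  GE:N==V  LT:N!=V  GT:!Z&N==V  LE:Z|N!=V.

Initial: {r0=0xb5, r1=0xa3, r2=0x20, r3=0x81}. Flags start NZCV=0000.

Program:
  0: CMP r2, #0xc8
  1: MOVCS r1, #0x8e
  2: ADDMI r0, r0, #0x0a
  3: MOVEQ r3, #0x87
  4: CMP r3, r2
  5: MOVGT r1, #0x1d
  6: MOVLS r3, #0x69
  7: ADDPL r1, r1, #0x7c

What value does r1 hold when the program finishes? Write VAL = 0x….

VAL = 0x1f

[0] flags=0000 → (cmp)
[1] flags=0000 CS?F → skip
[2] flags=0000 MI?F → skip
[3] flags=0000 EQ?F → skip
[4] flags=0011 → (cmp)
[5] flags=0011 GT?F → skip
[6] flags=0011 LS?F → skip
[7] flags=0011 PL?T → r1=0x1f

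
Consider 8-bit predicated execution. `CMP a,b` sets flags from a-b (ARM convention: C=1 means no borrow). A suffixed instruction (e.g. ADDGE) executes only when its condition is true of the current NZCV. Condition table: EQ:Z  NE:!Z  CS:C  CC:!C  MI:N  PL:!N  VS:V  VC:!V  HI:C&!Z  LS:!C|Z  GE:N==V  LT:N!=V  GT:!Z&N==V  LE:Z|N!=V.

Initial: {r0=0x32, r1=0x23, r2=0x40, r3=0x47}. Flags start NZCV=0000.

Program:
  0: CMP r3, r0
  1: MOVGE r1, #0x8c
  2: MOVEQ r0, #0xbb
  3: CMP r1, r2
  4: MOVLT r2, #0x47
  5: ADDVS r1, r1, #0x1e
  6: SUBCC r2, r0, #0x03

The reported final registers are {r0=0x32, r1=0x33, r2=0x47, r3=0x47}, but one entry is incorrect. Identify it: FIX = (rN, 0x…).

FIX = (r1, 0xaa)

0: ✓ CMP  NZCV=0010
1: ✓ MOVGE  r1←0x8c
2: · MOVEQ
3: ✓ CMP  NZCV=0011
4: ✓ MOVLT  r2←0x47
5: ✓ ADDVS  r1←0xaa
6: · SUBCC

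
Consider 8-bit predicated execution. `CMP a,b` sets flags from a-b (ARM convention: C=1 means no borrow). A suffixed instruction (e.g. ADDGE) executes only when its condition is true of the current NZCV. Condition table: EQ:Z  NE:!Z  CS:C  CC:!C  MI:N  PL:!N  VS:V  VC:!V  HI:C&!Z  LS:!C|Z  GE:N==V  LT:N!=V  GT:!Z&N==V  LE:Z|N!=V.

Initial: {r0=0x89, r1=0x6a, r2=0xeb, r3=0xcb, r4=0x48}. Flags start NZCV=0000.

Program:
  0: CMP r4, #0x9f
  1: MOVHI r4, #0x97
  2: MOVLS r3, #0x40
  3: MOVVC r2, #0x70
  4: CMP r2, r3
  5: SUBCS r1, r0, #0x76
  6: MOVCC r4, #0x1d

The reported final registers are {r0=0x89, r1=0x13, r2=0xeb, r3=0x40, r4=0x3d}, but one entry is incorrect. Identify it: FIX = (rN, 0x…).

0: ✓ CMP  NZCV=1001
1: · MOVHI
2: ✓ MOVLS  r3←0x40
3: · MOVVC
4: ✓ CMP  NZCV=1010
5: ✓ SUBCS  r1←0x13
6: · MOVCC

FIX = (r4, 0x48)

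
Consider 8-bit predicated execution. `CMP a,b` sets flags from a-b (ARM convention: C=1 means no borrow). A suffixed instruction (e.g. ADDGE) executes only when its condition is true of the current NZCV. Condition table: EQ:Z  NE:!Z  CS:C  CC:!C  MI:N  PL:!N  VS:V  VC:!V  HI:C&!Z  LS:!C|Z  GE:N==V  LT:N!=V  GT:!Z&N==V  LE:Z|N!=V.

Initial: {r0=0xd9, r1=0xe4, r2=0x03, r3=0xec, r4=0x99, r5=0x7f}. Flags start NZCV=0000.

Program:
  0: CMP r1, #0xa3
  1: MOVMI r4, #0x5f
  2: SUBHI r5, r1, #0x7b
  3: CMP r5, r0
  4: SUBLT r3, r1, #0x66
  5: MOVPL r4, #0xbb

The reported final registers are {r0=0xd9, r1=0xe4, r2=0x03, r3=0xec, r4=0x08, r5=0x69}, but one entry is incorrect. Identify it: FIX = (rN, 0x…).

FIX = (r4, 0x99)

0: ✓ CMP  NZCV=0010
1: · MOVMI
2: ✓ SUBHI  r5←0x69
3: ✓ CMP  NZCV=1001
4: · SUBLT
5: · MOVPL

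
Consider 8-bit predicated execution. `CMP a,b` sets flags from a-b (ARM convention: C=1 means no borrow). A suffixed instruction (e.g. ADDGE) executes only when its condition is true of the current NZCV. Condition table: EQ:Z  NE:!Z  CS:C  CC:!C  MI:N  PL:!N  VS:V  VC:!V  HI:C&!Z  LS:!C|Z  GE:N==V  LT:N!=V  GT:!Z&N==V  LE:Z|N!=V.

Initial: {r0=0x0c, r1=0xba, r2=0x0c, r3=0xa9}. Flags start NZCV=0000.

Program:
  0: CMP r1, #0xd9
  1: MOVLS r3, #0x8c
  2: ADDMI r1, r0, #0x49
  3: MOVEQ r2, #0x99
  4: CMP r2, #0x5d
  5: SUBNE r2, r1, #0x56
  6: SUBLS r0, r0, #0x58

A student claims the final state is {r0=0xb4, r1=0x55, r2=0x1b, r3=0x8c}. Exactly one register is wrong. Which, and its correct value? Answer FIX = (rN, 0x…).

FIX = (r2, 0xff)

0: ✓ CMP  NZCV=1000
1: ✓ MOVLS  r3←0x8c
2: ✓ ADDMI  r1←0x55
3: · MOVEQ
4: ✓ CMP  NZCV=1000
5: ✓ SUBNE  r2←0xff
6: ✓ SUBLS  r0←0xb4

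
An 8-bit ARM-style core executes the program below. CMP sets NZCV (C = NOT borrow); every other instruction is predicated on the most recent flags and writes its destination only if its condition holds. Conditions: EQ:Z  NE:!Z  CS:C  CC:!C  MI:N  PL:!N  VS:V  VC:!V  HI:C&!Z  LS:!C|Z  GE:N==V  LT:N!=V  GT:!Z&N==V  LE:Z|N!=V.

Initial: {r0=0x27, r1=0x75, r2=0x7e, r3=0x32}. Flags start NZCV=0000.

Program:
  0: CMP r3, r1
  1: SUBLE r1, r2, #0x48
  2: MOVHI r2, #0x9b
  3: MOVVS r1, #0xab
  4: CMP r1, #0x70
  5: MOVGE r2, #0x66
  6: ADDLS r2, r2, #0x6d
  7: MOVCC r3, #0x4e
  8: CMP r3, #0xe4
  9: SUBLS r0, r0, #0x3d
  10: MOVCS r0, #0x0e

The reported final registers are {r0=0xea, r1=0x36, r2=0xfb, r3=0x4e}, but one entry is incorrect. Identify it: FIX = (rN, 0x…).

0: ✓ CMP  NZCV=1000
1: ✓ SUBLE  r1←0x36
2: · MOVHI
3: · MOVVS
4: ✓ CMP  NZCV=1000
5: · MOVGE
6: ✓ ADDLS  r2←0xeb
7: ✓ MOVCC  r3←0x4e
8: ✓ CMP  NZCV=0000
9: ✓ SUBLS  r0←0xea
10: · MOVCS

FIX = (r2, 0xeb)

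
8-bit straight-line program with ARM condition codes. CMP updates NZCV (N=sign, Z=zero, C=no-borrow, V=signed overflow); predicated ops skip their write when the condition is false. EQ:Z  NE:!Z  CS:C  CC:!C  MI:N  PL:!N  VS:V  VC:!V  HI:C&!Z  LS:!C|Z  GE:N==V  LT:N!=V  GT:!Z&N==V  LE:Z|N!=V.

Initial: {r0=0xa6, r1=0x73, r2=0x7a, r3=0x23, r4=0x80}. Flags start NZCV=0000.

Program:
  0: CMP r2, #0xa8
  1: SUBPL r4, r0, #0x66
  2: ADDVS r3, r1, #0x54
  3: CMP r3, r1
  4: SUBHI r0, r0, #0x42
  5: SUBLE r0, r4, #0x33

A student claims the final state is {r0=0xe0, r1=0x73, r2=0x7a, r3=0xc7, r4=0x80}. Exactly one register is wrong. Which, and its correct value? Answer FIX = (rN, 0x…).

FIX = (r0, 0x4d)

[0] flags=1001 → (cmp)
[1] flags=1001 PL?F → skip
[2] flags=1001 VS?T → r3=0xc7
[3] flags=0011 → (cmp)
[4] flags=0011 HI?T → r0=0x64
[5] flags=0011 LE?T → r0=0x4d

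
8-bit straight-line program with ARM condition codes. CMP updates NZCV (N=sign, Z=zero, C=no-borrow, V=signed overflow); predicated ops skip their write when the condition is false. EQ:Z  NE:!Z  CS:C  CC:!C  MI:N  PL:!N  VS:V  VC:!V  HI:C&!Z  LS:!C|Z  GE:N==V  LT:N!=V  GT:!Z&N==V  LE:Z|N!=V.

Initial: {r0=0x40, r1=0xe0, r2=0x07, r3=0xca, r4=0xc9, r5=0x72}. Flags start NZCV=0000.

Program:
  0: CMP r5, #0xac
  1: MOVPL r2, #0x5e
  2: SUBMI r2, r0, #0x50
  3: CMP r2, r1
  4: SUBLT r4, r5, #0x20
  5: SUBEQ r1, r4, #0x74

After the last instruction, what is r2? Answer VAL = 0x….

VAL = 0xf0

0: ✓ CMP  NZCV=1001
1: · MOVPL
2: ✓ SUBMI  r2←0xf0
3: ✓ CMP  NZCV=0010
4: · SUBLT
5: · SUBEQ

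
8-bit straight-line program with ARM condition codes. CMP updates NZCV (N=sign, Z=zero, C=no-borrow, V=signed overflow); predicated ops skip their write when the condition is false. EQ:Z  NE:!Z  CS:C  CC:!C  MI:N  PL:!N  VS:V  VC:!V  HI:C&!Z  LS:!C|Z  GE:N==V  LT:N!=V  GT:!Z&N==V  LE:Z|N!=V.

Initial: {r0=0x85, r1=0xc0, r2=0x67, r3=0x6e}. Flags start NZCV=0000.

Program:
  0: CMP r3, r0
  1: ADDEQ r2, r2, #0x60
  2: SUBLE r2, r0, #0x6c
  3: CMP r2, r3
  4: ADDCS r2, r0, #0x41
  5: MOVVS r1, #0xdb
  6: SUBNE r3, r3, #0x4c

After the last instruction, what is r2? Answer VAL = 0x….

VAL = 0x67

[0] flags=1001 → (cmp)
[1] flags=1001 EQ?F → skip
[2] flags=1001 LE?F → skip
[3] flags=1000 → (cmp)
[4] flags=1000 CS?F → skip
[5] flags=1000 VS?F → skip
[6] flags=1000 NE?T → r3=0x22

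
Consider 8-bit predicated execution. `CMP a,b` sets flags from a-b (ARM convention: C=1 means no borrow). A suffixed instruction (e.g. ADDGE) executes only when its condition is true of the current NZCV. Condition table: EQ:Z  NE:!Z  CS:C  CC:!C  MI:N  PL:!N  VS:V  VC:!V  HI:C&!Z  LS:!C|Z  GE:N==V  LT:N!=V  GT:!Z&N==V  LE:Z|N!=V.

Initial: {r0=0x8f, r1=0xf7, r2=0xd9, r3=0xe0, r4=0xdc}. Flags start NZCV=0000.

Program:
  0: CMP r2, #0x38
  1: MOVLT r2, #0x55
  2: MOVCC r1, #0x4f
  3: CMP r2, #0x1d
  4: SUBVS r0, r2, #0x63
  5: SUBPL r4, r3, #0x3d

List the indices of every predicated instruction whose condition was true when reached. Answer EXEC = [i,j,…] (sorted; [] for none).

0: ✓ CMP  NZCV=1010
1: ✓ MOVLT  r2←0x55
2: · MOVCC
3: ✓ CMP  NZCV=0010
4: · SUBVS
5: ✓ SUBPL  r4←0xa3

EXEC = [1,5]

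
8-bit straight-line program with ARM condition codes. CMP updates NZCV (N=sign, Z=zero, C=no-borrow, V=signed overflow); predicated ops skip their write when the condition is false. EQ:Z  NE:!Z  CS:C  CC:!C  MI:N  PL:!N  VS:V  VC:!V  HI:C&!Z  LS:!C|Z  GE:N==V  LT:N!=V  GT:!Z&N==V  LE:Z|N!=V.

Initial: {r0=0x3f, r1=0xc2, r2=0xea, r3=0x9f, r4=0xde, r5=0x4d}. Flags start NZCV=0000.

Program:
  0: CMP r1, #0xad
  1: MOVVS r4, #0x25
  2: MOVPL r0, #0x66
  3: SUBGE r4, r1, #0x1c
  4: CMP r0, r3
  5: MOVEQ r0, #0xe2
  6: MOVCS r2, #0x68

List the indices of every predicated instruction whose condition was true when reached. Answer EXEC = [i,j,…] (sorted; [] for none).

EXEC = [2,3]

[0] flags=0010 → (cmp)
[1] flags=0010 VS?F → skip
[2] flags=0010 PL?T → r0=0x66
[3] flags=0010 GE?T → r4=0xa6
[4] flags=1001 → (cmp)
[5] flags=1001 EQ?F → skip
[6] flags=1001 CS?F → skip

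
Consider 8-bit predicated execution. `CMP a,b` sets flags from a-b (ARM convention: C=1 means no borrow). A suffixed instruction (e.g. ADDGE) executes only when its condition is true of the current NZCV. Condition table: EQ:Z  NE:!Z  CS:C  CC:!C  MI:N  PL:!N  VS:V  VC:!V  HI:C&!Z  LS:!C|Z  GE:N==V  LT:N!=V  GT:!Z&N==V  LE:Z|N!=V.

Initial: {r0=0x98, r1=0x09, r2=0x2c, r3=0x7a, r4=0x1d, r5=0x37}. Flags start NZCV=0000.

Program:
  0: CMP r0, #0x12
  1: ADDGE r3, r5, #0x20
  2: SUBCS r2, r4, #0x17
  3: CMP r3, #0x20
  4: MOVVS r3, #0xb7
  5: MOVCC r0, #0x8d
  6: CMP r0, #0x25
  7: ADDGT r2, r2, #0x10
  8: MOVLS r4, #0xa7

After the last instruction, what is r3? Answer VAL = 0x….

VAL = 0x7a

0: ✓ CMP  NZCV=1010
1: · ADDGE
2: ✓ SUBCS  r2←0x06
3: ✓ CMP  NZCV=0010
4: · MOVVS
5: · MOVCC
6: ✓ CMP  NZCV=0011
7: · ADDGT
8: · MOVLS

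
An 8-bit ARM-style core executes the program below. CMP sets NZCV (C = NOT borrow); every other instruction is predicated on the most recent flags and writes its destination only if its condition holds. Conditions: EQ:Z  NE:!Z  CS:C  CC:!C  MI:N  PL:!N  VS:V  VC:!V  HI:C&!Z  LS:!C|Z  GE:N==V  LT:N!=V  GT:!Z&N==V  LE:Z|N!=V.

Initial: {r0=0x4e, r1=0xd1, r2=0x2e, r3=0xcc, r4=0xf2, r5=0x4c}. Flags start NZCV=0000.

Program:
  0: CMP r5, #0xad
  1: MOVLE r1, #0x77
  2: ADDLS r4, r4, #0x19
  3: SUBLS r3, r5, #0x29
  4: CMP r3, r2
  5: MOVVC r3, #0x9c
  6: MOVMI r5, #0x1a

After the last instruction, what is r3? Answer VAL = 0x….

VAL = 0x9c

0: ✓ CMP  NZCV=1001
1: · MOVLE
2: ✓ ADDLS  r4←0x0b
3: ✓ SUBLS  r3←0x23
4: ✓ CMP  NZCV=1000
5: ✓ MOVVC  r3←0x9c
6: ✓ MOVMI  r5←0x1a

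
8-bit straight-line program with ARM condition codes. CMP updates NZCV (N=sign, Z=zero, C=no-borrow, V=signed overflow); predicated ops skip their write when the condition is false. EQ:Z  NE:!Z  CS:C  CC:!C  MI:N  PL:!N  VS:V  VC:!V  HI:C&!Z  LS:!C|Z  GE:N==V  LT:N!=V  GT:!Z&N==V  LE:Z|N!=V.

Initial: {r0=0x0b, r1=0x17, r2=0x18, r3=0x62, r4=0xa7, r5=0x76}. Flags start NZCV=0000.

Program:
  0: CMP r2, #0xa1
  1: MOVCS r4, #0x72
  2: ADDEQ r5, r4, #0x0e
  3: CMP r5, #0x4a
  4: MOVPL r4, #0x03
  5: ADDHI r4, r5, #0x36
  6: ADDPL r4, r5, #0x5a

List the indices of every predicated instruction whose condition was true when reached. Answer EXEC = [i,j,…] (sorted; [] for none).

[0] flags=0000 → (cmp)
[1] flags=0000 CS?F → skip
[2] flags=0000 EQ?F → skip
[3] flags=0010 → (cmp)
[4] flags=0010 PL?T → r4=0x03
[5] flags=0010 HI?T → r4=0xac
[6] flags=0010 PL?T → r4=0xd0

EXEC = [4,5,6]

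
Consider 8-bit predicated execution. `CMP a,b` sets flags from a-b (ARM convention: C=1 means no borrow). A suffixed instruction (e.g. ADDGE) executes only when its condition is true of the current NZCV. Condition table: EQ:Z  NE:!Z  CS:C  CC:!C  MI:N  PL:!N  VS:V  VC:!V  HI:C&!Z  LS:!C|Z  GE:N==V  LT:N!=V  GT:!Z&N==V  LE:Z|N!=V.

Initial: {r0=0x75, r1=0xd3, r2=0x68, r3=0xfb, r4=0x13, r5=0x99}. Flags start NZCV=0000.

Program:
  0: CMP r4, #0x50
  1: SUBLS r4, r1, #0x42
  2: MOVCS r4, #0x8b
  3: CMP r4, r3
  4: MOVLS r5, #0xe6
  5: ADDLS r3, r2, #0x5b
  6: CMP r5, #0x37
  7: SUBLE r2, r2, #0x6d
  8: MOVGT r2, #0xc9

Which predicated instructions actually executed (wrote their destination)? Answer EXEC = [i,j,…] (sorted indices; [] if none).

[0] flags=1000 → (cmp)
[1] flags=1000 LS?T → r4=0x91
[2] flags=1000 CS?F → skip
[3] flags=1000 → (cmp)
[4] flags=1000 LS?T → r5=0xe6
[5] flags=1000 LS?T → r3=0xc3
[6] flags=1010 → (cmp)
[7] flags=1010 LE?T → r2=0xfb
[8] flags=1010 GT?F → skip

EXEC = [1,4,5,7]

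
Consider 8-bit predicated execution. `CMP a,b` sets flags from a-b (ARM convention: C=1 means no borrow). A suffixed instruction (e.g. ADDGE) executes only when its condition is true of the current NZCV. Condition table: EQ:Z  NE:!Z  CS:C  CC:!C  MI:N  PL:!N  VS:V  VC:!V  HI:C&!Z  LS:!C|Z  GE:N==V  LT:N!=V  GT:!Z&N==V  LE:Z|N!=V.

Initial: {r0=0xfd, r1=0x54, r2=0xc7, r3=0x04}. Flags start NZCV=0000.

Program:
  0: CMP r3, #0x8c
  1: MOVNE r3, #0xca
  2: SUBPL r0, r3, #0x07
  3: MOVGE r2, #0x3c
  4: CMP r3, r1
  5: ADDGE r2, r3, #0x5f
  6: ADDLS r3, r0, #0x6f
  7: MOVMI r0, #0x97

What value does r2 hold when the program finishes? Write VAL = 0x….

[0] flags=0000 → (cmp)
[1] flags=0000 NE?T → r3=0xca
[2] flags=0000 PL?T → r0=0xc3
[3] flags=0000 GE?T → r2=0x3c
[4] flags=0011 → (cmp)
[5] flags=0011 GE?F → skip
[6] flags=0011 LS?F → skip
[7] flags=0011 MI?F → skip

VAL = 0x3c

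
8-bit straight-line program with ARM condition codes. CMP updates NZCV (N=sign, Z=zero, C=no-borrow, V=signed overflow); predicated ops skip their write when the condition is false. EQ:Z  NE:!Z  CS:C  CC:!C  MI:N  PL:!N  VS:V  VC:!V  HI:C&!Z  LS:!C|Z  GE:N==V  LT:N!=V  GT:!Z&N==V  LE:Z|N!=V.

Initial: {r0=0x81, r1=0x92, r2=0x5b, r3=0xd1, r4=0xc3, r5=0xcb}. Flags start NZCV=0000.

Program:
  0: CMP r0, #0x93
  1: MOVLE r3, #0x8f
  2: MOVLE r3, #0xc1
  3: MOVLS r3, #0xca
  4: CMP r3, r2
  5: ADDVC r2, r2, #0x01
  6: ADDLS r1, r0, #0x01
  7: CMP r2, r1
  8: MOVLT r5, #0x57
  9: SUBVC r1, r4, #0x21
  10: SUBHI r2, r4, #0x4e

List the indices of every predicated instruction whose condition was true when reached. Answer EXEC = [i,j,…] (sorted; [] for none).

[0] flags=1000 → (cmp)
[1] flags=1000 LE?T → r3=0x8f
[2] flags=1000 LE?T → r3=0xc1
[3] flags=1000 LS?T → r3=0xca
[4] flags=0011 → (cmp)
[5] flags=0011 VC?F → skip
[6] flags=0011 LS?F → skip
[7] flags=1001 → (cmp)
[8] flags=1001 LT?F → skip
[9] flags=1001 VC?F → skip
[10] flags=1001 HI?F → skip

EXEC = [1,2,3]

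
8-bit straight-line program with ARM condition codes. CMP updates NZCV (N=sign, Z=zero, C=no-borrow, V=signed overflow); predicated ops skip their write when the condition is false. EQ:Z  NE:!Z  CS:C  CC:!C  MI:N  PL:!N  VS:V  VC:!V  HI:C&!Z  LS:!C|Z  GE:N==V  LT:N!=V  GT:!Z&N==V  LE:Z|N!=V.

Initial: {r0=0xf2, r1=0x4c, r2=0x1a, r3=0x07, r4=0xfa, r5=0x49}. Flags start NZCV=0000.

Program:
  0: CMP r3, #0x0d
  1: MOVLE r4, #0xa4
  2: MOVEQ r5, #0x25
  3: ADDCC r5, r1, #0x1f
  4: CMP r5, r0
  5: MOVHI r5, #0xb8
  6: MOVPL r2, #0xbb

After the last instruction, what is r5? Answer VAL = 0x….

VAL = 0x6b

0: ✓ CMP  NZCV=1000
1: ✓ MOVLE  r4←0xa4
2: · MOVEQ
3: ✓ ADDCC  r5←0x6b
4: ✓ CMP  NZCV=0000
5: · MOVHI
6: ✓ MOVPL  r2←0xbb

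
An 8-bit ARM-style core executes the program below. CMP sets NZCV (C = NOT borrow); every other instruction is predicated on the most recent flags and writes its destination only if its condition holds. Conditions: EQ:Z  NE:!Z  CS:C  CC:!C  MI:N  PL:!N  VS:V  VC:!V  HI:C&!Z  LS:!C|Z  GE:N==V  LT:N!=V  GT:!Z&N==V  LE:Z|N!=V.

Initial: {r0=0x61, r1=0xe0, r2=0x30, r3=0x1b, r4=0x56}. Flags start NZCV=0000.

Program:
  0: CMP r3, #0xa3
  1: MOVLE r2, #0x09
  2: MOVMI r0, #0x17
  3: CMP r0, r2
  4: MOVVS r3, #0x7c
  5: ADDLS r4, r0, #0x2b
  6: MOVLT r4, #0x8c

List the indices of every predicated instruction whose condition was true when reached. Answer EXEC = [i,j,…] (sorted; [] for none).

EXEC = []

[0] flags=0000 → (cmp)
[1] flags=0000 LE?F → skip
[2] flags=0000 MI?F → skip
[3] flags=0010 → (cmp)
[4] flags=0010 VS?F → skip
[5] flags=0010 LS?F → skip
[6] flags=0010 LT?F → skip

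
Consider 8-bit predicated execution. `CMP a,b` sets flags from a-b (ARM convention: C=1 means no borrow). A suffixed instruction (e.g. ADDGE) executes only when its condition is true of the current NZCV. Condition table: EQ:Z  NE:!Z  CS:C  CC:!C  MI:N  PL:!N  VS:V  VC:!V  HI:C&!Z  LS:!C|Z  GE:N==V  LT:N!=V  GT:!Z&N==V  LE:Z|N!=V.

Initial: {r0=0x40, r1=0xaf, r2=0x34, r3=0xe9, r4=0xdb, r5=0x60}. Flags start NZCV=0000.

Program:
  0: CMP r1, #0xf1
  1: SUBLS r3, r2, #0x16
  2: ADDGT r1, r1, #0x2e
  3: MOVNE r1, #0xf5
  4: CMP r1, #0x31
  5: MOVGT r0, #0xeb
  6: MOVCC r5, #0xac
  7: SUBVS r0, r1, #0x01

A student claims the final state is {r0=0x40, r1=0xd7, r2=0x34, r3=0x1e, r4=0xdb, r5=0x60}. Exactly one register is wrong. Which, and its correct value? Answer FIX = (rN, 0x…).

[0] flags=1000 → (cmp)
[1] flags=1000 LS?T → r3=0x1e
[2] flags=1000 GT?F → skip
[3] flags=1000 NE?T → r1=0xf5
[4] flags=1010 → (cmp)
[5] flags=1010 GT?F → skip
[6] flags=1010 CC?F → skip
[7] flags=1010 VS?F → skip

FIX = (r1, 0xf5)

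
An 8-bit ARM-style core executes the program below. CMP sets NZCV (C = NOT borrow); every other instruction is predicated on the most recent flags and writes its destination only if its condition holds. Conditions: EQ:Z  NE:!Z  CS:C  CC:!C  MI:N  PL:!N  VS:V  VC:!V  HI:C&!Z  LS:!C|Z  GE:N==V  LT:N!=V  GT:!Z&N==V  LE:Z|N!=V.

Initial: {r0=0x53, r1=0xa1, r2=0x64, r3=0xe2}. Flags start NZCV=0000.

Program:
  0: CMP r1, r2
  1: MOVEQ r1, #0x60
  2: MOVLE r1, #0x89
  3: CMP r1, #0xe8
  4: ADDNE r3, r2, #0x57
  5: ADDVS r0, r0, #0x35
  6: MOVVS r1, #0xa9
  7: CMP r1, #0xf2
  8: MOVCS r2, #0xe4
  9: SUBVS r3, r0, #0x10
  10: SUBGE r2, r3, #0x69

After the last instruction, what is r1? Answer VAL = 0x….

0: ✓ CMP  NZCV=0011
1: · MOVEQ
2: ✓ MOVLE  r1←0x89
3: ✓ CMP  NZCV=1000
4: ✓ ADDNE  r3←0xbb
5: · ADDVS
6: · MOVVS
7: ✓ CMP  NZCV=1000
8: · MOVCS
9: · SUBVS
10: · SUBGE

VAL = 0x89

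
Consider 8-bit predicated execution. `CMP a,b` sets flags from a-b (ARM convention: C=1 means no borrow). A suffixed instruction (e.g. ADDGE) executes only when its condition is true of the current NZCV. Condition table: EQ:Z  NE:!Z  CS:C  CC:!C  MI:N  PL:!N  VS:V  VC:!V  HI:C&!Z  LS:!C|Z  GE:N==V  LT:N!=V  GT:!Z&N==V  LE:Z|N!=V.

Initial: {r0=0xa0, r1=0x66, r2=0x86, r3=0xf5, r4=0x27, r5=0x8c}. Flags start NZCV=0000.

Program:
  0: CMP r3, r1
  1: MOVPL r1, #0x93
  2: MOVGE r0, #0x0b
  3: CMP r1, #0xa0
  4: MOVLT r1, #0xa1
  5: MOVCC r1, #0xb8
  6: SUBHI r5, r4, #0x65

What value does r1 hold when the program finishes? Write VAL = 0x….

0: ✓ CMP  NZCV=1010
1: · MOVPL
2: · MOVGE
3: ✓ CMP  NZCV=1001
4: · MOVLT
5: ✓ MOVCC  r1←0xb8
6: · SUBHI

VAL = 0xb8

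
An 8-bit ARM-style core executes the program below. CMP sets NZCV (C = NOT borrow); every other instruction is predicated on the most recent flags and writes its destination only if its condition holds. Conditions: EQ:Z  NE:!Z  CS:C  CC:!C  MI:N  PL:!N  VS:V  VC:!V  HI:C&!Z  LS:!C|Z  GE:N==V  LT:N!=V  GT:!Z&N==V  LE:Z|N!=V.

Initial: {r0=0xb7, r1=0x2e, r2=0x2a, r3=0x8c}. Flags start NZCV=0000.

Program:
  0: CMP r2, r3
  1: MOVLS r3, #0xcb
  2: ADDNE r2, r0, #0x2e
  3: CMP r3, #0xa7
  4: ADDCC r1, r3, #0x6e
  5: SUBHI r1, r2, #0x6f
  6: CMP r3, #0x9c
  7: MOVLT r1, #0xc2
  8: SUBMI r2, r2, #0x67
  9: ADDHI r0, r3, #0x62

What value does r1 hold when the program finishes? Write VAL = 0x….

VAL = 0x76

[0] flags=1001 → (cmp)
[1] flags=1001 LS?T → r3=0xcb
[2] flags=1001 NE?T → r2=0xe5
[3] flags=0010 → (cmp)
[4] flags=0010 CC?F → skip
[5] flags=0010 HI?T → r1=0x76
[6] flags=0010 → (cmp)
[7] flags=0010 LT?F → skip
[8] flags=0010 MI?F → skip
[9] flags=0010 HI?T → r0=0x2d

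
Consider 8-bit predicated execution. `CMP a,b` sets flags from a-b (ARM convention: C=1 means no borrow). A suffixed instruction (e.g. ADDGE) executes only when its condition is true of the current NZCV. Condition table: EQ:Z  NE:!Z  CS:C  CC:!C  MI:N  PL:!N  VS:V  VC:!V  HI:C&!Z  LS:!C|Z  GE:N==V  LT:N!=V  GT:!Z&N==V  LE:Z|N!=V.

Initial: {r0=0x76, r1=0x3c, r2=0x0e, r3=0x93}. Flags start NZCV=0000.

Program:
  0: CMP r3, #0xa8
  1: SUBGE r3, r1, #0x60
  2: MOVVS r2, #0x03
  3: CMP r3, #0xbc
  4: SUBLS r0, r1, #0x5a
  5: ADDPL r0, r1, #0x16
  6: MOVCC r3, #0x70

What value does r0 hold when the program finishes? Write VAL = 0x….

[0] flags=1000 → (cmp)
[1] flags=1000 GE?F → skip
[2] flags=1000 VS?F → skip
[3] flags=1000 → (cmp)
[4] flags=1000 LS?T → r0=0xe2
[5] flags=1000 PL?F → skip
[6] flags=1000 CC?T → r3=0x70

VAL = 0xe2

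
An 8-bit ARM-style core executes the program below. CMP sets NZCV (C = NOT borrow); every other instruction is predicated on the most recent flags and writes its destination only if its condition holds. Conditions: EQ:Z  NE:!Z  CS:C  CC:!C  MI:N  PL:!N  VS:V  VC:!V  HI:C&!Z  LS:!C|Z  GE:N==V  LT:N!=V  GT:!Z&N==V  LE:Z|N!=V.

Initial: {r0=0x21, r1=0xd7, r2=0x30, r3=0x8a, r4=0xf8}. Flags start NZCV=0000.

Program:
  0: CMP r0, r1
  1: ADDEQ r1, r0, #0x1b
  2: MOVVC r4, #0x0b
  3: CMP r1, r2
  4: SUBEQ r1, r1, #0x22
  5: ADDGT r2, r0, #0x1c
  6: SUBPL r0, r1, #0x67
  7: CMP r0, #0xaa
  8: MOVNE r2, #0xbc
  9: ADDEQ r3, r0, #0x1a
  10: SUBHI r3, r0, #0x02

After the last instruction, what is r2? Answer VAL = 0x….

[0] flags=0000 → (cmp)
[1] flags=0000 EQ?F → skip
[2] flags=0000 VC?T → r4=0x0b
[3] flags=1010 → (cmp)
[4] flags=1010 EQ?F → skip
[5] flags=1010 GT?F → skip
[6] flags=1010 PL?F → skip
[7] flags=0000 → (cmp)
[8] flags=0000 NE?T → r2=0xbc
[9] flags=0000 EQ?F → skip
[10] flags=0000 HI?F → skip

VAL = 0xbc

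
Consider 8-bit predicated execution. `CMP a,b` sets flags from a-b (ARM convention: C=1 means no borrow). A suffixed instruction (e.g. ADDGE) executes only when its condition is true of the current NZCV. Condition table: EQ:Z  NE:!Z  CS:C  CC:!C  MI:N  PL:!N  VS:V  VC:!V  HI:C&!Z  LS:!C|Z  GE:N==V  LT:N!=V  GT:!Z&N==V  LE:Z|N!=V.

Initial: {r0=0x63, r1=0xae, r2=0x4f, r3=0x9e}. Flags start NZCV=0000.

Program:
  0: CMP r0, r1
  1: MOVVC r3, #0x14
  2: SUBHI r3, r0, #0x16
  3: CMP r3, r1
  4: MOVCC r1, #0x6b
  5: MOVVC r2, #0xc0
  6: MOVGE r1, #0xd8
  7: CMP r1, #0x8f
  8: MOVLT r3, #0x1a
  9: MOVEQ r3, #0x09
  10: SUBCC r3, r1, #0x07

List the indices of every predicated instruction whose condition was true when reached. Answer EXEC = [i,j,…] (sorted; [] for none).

EXEC = [4,5,10]

[0] flags=1001 → (cmp)
[1] flags=1001 VC?F → skip
[2] flags=1001 HI?F → skip
[3] flags=1000 → (cmp)
[4] flags=1000 CC?T → r1=0x6b
[5] flags=1000 VC?T → r2=0xc0
[6] flags=1000 GE?F → skip
[7] flags=1001 → (cmp)
[8] flags=1001 LT?F → skip
[9] flags=1001 EQ?F → skip
[10] flags=1001 CC?T → r3=0x64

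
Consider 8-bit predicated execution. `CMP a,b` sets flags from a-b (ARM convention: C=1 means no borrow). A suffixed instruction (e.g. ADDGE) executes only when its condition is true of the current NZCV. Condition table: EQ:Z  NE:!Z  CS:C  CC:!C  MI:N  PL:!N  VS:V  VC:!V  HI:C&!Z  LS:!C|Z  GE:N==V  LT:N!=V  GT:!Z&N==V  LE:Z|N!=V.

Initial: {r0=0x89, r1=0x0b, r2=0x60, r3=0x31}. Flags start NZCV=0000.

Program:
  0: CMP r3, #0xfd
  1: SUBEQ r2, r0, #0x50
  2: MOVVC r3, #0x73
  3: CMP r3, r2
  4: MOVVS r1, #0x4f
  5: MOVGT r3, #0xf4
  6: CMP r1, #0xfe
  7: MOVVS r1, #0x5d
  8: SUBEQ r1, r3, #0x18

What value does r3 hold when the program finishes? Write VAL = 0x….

VAL = 0xf4

0: ✓ CMP  NZCV=0000
1: · SUBEQ
2: ✓ MOVVC  r3←0x73
3: ✓ CMP  NZCV=0010
4: · MOVVS
5: ✓ MOVGT  r3←0xf4
6: ✓ CMP  NZCV=0000
7: · MOVVS
8: · SUBEQ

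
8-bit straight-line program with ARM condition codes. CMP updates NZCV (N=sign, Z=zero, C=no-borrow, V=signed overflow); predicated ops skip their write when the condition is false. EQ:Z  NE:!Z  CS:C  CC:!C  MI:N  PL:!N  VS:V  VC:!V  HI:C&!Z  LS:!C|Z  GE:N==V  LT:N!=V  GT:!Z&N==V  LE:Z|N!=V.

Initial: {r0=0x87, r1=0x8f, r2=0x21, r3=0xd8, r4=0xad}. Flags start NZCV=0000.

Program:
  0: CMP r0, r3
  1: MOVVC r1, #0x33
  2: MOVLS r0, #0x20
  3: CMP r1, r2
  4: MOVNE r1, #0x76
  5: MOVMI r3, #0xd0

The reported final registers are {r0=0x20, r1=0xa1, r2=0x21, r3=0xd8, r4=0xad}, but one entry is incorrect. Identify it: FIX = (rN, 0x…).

0: ✓ CMP  NZCV=1000
1: ✓ MOVVC  r1←0x33
2: ✓ MOVLS  r0←0x20
3: ✓ CMP  NZCV=0010
4: ✓ MOVNE  r1←0x76
5: · MOVMI

FIX = (r1, 0x76)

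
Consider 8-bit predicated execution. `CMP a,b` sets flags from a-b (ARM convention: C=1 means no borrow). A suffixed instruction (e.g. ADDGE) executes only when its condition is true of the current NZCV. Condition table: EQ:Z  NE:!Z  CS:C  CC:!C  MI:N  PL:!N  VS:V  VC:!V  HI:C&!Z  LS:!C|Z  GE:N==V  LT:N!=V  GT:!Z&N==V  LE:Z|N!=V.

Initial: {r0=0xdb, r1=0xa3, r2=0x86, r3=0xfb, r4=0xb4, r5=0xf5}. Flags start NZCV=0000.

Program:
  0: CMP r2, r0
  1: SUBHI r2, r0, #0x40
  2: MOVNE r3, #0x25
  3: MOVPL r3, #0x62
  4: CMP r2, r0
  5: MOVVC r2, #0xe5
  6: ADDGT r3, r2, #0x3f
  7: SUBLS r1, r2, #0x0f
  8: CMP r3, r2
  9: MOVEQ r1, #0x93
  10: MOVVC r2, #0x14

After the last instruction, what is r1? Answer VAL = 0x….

VAL = 0xd6

0: ✓ CMP  NZCV=1000
1: · SUBHI
2: ✓ MOVNE  r3←0x25
3: · MOVPL
4: ✓ CMP  NZCV=1000
5: ✓ MOVVC  r2←0xe5
6: · ADDGT
7: ✓ SUBLS  r1←0xd6
8: ✓ CMP  NZCV=0000
9: · MOVEQ
10: ✓ MOVVC  r2←0x14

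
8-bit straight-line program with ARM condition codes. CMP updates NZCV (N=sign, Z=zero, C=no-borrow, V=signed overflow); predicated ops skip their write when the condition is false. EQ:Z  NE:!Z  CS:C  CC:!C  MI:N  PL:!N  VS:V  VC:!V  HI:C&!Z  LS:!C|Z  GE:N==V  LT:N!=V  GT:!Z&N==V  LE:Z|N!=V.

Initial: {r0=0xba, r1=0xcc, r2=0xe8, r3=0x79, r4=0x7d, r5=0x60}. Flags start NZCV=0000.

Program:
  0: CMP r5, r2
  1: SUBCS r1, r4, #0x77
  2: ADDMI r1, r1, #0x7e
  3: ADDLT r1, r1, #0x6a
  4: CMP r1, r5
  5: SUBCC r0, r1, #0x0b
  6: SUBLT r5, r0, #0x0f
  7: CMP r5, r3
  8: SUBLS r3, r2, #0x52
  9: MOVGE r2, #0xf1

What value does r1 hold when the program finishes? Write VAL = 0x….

VAL = 0xcc

0: ✓ CMP  NZCV=0000
1: · SUBCS
2: · ADDMI
3: · ADDLT
4: ✓ CMP  NZCV=0011
5: · SUBCC
6: ✓ SUBLT  r5←0xab
7: ✓ CMP  NZCV=0011
8: · SUBLS
9: · MOVGE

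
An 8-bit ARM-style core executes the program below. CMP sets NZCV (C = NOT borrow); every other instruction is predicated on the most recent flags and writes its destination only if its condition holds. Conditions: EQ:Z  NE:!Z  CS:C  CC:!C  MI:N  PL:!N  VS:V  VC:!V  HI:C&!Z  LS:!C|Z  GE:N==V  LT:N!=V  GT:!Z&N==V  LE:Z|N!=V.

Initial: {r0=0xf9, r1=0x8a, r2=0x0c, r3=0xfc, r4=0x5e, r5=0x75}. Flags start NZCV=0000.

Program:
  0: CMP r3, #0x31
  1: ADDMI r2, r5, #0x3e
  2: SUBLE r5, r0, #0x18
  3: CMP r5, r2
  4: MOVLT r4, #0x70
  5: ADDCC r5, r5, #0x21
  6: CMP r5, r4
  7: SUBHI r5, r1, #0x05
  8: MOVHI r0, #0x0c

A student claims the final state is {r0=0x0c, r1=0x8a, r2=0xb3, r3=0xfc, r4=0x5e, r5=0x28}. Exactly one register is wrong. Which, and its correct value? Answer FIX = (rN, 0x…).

0: ✓ CMP  NZCV=1010
1: ✓ ADDMI  r2←0xb3
2: ✓ SUBLE  r5←0xe1
3: ✓ CMP  NZCV=0010
4: · MOVLT
5: · ADDCC
6: ✓ CMP  NZCV=1010
7: ✓ SUBHI  r5←0x85
8: ✓ MOVHI  r0←0x0c

FIX = (r5, 0x85)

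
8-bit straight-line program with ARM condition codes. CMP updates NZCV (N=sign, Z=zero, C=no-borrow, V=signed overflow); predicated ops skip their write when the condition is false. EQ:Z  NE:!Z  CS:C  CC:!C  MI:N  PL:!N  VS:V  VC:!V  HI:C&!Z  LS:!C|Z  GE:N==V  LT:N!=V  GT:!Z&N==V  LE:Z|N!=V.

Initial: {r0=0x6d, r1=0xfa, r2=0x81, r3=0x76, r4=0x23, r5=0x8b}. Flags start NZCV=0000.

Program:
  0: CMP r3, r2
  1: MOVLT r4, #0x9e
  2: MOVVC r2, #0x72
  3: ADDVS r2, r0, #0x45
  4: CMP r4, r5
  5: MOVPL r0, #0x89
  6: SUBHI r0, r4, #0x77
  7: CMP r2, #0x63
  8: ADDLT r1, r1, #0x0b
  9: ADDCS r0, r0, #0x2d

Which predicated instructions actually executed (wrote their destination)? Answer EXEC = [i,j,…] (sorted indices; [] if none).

EXEC = [3,8,9]

0: ✓ CMP  NZCV=1001
1: · MOVLT
2: · MOVVC
3: ✓ ADDVS  r2←0xb2
4: ✓ CMP  NZCV=1001
5: · MOVPL
6: · SUBHI
7: ✓ CMP  NZCV=0011
8: ✓ ADDLT  r1←0x05
9: ✓ ADDCS  r0←0x9a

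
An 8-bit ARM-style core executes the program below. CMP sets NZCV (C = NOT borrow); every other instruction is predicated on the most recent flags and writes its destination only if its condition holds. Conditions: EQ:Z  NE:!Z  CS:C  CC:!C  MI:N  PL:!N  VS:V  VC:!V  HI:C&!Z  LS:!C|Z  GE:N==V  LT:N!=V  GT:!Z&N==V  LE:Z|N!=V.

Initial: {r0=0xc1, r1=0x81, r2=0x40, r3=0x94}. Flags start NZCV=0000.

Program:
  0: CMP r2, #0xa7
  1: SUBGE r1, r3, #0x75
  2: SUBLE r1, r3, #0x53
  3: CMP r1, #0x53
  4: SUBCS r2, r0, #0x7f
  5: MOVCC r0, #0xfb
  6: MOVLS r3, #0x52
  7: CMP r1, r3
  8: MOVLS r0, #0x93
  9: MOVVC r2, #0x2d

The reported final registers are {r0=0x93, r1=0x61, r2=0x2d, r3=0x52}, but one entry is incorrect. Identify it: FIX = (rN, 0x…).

[0] flags=1001 → (cmp)
[1] flags=1001 GE?T → r1=0x1f
[2] flags=1001 LE?F → skip
[3] flags=1000 → (cmp)
[4] flags=1000 CS?F → skip
[5] flags=1000 CC?T → r0=0xfb
[6] flags=1000 LS?T → r3=0x52
[7] flags=1000 → (cmp)
[8] flags=1000 LS?T → r0=0x93
[9] flags=1000 VC?T → r2=0x2d

FIX = (r1, 0x1f)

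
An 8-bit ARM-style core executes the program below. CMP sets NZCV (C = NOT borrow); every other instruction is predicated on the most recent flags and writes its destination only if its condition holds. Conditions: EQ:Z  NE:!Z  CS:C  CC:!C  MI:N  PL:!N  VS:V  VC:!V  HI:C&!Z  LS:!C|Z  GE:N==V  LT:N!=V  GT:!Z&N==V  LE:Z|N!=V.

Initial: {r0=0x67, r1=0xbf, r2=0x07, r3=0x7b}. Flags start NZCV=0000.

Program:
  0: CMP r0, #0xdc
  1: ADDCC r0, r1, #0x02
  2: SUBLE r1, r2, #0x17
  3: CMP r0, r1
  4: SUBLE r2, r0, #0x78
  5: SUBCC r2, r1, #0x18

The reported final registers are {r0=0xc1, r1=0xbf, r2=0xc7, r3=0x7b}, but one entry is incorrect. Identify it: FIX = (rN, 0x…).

0: ✓ CMP  NZCV=1001
1: ✓ ADDCC  r0←0xc1
2: · SUBLE
3: ✓ CMP  NZCV=0010
4: · SUBLE
5: · SUBCC

FIX = (r2, 0x07)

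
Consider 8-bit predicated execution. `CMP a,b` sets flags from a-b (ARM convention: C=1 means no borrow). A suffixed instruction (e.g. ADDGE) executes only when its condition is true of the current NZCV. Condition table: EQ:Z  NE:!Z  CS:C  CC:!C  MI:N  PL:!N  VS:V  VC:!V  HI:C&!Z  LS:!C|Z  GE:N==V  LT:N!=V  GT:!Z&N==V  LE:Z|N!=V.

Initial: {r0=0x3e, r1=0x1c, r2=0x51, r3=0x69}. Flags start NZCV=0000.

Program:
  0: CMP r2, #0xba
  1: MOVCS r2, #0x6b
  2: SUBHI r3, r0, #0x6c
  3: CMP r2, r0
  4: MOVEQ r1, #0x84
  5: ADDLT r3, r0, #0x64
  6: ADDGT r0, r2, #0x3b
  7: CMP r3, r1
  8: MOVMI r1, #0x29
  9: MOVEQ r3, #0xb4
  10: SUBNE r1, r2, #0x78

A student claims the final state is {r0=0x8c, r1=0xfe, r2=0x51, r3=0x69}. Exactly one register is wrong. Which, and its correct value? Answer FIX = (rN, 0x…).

FIX = (r1, 0xd9)

0: ✓ CMP  NZCV=1001
1: · MOVCS
2: · SUBHI
3: ✓ CMP  NZCV=0010
4: · MOVEQ
5: · ADDLT
6: ✓ ADDGT  r0←0x8c
7: ✓ CMP  NZCV=0010
8: · MOVMI
9: · MOVEQ
10: ✓ SUBNE  r1←0xd9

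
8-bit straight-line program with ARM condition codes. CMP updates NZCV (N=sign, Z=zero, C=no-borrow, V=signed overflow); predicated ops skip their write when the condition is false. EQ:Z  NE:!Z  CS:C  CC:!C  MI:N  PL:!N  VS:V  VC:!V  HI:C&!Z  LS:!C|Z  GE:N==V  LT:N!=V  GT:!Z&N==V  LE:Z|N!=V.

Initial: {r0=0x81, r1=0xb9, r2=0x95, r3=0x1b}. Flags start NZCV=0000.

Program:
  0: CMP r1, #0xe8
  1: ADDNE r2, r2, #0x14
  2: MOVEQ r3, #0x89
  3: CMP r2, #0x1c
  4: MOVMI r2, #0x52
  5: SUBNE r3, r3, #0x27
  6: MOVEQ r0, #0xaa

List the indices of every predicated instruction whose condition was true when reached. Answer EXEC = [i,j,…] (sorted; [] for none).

[0] flags=1000 → (cmp)
[1] flags=1000 NE?T → r2=0xa9
[2] flags=1000 EQ?F → skip
[3] flags=1010 → (cmp)
[4] flags=1010 MI?T → r2=0x52
[5] flags=1010 NE?T → r3=0xf4
[6] flags=1010 EQ?F → skip

EXEC = [1,4,5]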